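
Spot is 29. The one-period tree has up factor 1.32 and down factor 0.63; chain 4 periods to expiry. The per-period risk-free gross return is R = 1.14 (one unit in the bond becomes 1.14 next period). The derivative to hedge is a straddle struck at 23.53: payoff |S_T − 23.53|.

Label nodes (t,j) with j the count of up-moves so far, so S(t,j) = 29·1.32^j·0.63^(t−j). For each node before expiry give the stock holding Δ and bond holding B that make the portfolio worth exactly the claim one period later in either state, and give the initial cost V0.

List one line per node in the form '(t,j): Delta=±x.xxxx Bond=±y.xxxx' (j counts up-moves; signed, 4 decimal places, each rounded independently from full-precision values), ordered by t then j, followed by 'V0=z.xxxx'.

Under the risk-neutral measure, an up-move has probability p* = (R−d)/(u−d) = 0.7391 and values discount at R = 1.14.
Payoff layer (t=4): V(4,0)=18.9616, V(4,1)=13.9582, V(4,2)=3.4748, V(4,3)=18.4904, V(4,4)=64.5128
(3,0): S=7.2514. Δ = (V_up−V_dn)/(S_up−S_dn) = (13.9582−18.9616)/(9.5718−4.5684) = -1.0000. V = [p*·13.9582 + (1−p*)·18.9616]/1.14 = 13.3890. B = V − Δ·S = 20.6404.
(3,1): S=15.1933. Δ = (V_up−V_dn)/(S_up−S_dn) = (3.4748−13.9582)/(20.0552−9.5718) = -1.0000. V = [p*·3.4748 + (1−p*)·13.9582]/1.14 = 5.4470. B = V − Δ·S = 20.6404.
(3,2): S=31.8336. Δ = (V_up−V_dn)/(S_up−S_dn) = (18.4904−3.4748)/(42.0204−20.0552) = 0.6836. V = [p*·18.4904 + (1−p*)·3.4748]/1.14 = 12.7836. B = V − Δ·S = -8.9782.
(3,3): S=66.6991. Δ = (V_up−V_dn)/(S_up−S_dn) = (64.5128−18.4904)/(88.0428−42.0204) = 1.0000. V = [p*·64.5128 + (1−p*)·18.4904]/1.14 = 46.0587. B = V − Δ·S = -20.6404.
(2,0): S=11.5101. Δ = (V_up−V_dn)/(S_up−S_dn) = (5.4470−13.3890)/(15.1933−7.2514) = -1.0000. V = [p*·5.4470 + (1−p*)·13.3890]/1.14 = 6.5955. B = V − Δ·S = 18.1056.
(2,1): S=24.1164. Δ = (V_up−V_dn)/(S_up−S_dn) = (12.7836−5.4470)/(31.8336−15.1933) = 0.4409. V = [p*·12.7836 + (1−p*)·5.4470]/1.14 = 9.5348. B = V − Δ·S = -1.0979.
(2,2): S=50.5296. Δ = (V_up−V_dn)/(S_up−S_dn) = (46.0587−12.7836)/(66.6991−31.8336) = 0.9544. V = [p*·46.0587 + (1−p*)·12.7836]/1.14 = 32.7879. B = V − Δ·S = -15.4369.
(1,0): S=18.2700. Δ = (V_up−V_dn)/(S_up−S_dn) = (9.5348−6.5955)/(24.1164−11.5101) = 0.2332. V = [p*·9.5348 + (1−p*)·6.5955]/1.14 = 7.6913. B = V − Δ·S = 3.4313.
(1,1): S=38.2800. Δ = (V_up−V_dn)/(S_up−S_dn) = (32.7879−9.5348)/(50.5296−24.1164) = 0.8804. V = [p*·32.7879 + (1−p*)·9.5348]/1.14 = 23.4403. B = V − Δ·S = -10.2599.
(0,0): S=29.0000. Δ = (V_up−V_dn)/(S_up−S_dn) = (23.4403−7.6913)/(38.2800−18.2700) = 0.7871. V = [p*·23.4403 + (1−p*)·7.6913]/1.14 = 16.9578. B = V − Δ·S = -5.8669.
Self-financing check: at every node Δ·S+B equals the discounted successor values.

(0,0): Delta=0.7871 Bond=-5.8669
(1,0): Delta=0.2332 Bond=3.4313
(1,1): Delta=0.8804 Bond=-10.2599
(2,0): Delta=-1.0000 Bond=18.1056
(2,1): Delta=0.4409 Bond=-1.0979
(2,2): Delta=0.9544 Bond=-15.4369
(3,0): Delta=-1.0000 Bond=20.6404
(3,1): Delta=-1.0000 Bond=20.6404
(3,2): Delta=0.6836 Bond=-8.9782
(3,3): Delta=1.0000 Bond=-20.6404
V0=16.9578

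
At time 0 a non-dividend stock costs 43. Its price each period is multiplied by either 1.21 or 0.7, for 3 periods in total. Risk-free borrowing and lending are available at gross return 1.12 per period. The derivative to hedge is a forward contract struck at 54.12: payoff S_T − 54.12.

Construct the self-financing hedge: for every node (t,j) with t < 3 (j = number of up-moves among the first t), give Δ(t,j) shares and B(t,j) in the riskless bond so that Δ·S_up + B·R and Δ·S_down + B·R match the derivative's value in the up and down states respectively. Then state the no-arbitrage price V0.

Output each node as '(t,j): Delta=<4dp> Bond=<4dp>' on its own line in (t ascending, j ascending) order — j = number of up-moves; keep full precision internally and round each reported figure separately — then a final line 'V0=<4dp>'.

Risk-neutral probability p* = (R−d)/(u−d) = (1.12−0.7)/(1.21−0.7) = 0.8235.
Terminal payoffs: V(3,0)=-39.3710, V(3,1)=-28.6253, V(3,2)=-10.0506, V(3,3)=22.0571
  t=2,j=0: stock 21.0700 → up 25.4947 (V=-28.6253), down 14.7490 (V=-39.3710). Price -27.2514; hedge Δ=1.0000, bond B=-48.3214.
  t=2,j=1: stock 36.4210 → up 44.0694 (V=-10.0506), down 25.4947 (V=-28.6253). Price -11.9004; hedge Δ=1.0000, bond B=-48.3214.
  t=2,j=2: stock 62.9563 → up 76.1771 (V=22.0571), down 44.0694 (V=-10.0506). Price 14.6349; hedge Δ=1.0000, bond B=-48.3214.
  t=1,j=0: stock 30.1000 → up 36.4210 (V=-11.9004), down 21.0700 (V=-27.2514). Price -13.0441; hedge Δ=1.0000, bond B=-43.1441.
  t=1,j=1: stock 52.0300 → up 62.9563 (V=14.6349), down 36.4210 (V=-11.9004). Price 8.8859; hedge Δ=1.0000, bond B=-43.1441.
  t=0,j=0: stock 43.0000 → up 52.0300 (V=8.8859), down 30.1000 (V=-13.0441). Price 4.4785; hedge Δ=1.0000, bond B=-38.5215.
The time-0 hedge costs 4.4785, which is the no-arbitrage price.

(0,0): Delta=1.0000 Bond=-38.5215
(1,0): Delta=1.0000 Bond=-43.1441
(1,1): Delta=1.0000 Bond=-43.1441
(2,0): Delta=1.0000 Bond=-48.3214
(2,1): Delta=1.0000 Bond=-48.3214
(2,2): Delta=1.0000 Bond=-48.3214
V0=4.4785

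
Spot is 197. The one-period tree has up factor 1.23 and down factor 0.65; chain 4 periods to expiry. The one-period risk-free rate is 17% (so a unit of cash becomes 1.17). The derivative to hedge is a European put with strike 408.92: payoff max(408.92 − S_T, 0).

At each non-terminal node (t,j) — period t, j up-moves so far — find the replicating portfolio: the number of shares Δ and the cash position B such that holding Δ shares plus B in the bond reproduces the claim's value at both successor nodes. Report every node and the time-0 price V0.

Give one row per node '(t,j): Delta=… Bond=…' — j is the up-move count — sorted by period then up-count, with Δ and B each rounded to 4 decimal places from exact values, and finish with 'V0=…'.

(0,0): Delta=-0.8347 Bond=200.1243
(1,0): Delta=-1.0000 Bond=255.3176
(1,1): Delta=-0.8246 Bond=231.7025
(2,0): Delta=-1.0000 Bond=298.7216
(2,1): Delta=-1.0000 Bond=298.7216
(2,2): Delta=-0.8139 Bond=267.9039
(3,0): Delta=-1.0000 Bond=349.5043
(3,1): Delta=-1.0000 Bond=349.5043
(3,2): Delta=-1.0000 Bond=349.5043
(3,3): Delta=-0.8025 Bond=309.2871
V0=35.6969

No-arbitrage ⇒ martingale measure with p* = (R−d)/(u−d) = 0.8966.
At expiry t=4: V(4,0)=373.7543, V(4,1)=342.3756, V(4,2)=282.9976, V(4,3)=170.6360, V(4,4)=0.0000
  t=3,j=0: stock 54.1011 → up 66.5444 (V=342.3756), down 35.1657 (V=373.7543). Price 295.4031; hedge Δ=-1.0000, bond B=349.5043.
  t=3,j=1: stock 102.3760 → up 125.9224 (V=282.9976), down 66.5444 (V=342.3756). Price 247.1283; hedge Δ=-1.0000, bond B=349.5043.
  t=3,j=2: stock 193.7268 → up 238.2840 (V=170.6360), down 125.9224 (V=282.9976). Price 155.7774; hedge Δ=-1.0000, bond B=349.5043.
  t=3,j=3: stock 366.5908 → up 450.9067 (V=0.0000), down 238.2840 (V=170.6360). Price 15.0872; hedge Δ=-0.8025, bond B=309.2871.
  t=2,j=0: stock 83.2325 → up 102.3760 (V=247.1283), down 54.1011 (V=295.4031). Price 215.4891; hedge Δ=-1.0000, bond B=298.7216.
  t=2,j=1: stock 157.5015 → up 193.7268 (V=155.7774), down 102.3760 (V=247.1283). Price 141.2201; hedge Δ=-1.0000, bond B=298.7216.
  t=2,j=2: stock 298.0413 → up 366.5908 (V=15.0872), down 193.7268 (V=155.7774). Price 25.3345; hedge Δ=-0.8139, bond B=267.9039.
  t=1,j=0: stock 128.0500 → up 157.5015 (V=141.2201), down 83.2325 (V=215.4891). Price 127.2676; hedge Δ=-1.0000, bond B=255.3176.
  t=1,j=1: stock 242.3100 → up 298.0413 (V=25.3345), down 157.5015 (V=141.2201). Price 31.8997; hedge Δ=-0.8246, bond B=231.7025.
  t=0,j=0: stock 197.0000 → up 242.3100 (V=31.8997), down 128.0500 (V=127.2676). Price 35.6969; hedge Δ=-0.8347, bond B=200.1243.
Each (Δ,B) replicates both successor values, so the strategy is self-financing and V0 is arbitrage-free.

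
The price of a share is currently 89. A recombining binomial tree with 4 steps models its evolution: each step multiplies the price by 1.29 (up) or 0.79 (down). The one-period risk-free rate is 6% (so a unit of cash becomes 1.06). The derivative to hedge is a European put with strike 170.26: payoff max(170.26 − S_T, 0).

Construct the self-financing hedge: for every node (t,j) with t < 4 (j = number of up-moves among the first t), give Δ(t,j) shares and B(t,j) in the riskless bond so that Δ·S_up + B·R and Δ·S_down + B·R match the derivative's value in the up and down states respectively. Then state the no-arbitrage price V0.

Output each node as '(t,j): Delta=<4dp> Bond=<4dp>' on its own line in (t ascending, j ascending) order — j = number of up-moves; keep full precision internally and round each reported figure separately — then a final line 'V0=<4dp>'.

(0,0): Delta=-0.7736 Bond=119.8451
(1,0): Delta=-1.0000 Bond=142.9536
(1,1): Delta=-0.6555 Bond=113.4761
(2,0): Delta=-1.0000 Bond=151.5308
(2,1): Delta=-1.0000 Bond=151.5308
(2,2): Delta=-0.4758 Bond=93.6677
(3,0): Delta=-1.0000 Bond=160.6226
(3,1): Delta=-1.0000 Bond=160.6226
(3,2): Delta=-1.0000 Bond=160.6226
(3,3): Delta=-0.2023 Bond=47.0395
V0=50.9942

The replicating-portfolio and risk-neutral prices coincide; use p* = (1.06−0.79)/(1.29−0.79) = 0.5400 for the latter.
Payoff layer (t=4): V(4,0)=135.5944, V(4,1)=113.6542, V(4,2)=77.8277, V(4,3)=19.3263, V(4,4)=0.0000
  t=3,j=0: stock 43.8805 → up 56.6058 (V=113.6542), down 34.6656 (V=135.5944). Price 116.7422; hedge Δ=-1.0000, bond B=160.6226.
  t=3,j=1: stock 71.6529 → up 92.4323 (V=77.8277), down 56.6058 (V=113.6542). Price 88.9697; hedge Δ=-1.0000, bond B=160.6226.
  t=3,j=2: stock 117.0029 → up 150.9337 (V=19.3263), down 92.4323 (V=77.8277). Price 43.6198; hedge Δ=-1.0000, bond B=160.6226.
  t=3,j=3: stock 191.0553 → up 246.4614 (V=0.0000), down 150.9337 (V=19.3263). Price 8.3869; hedge Δ=-0.2023, bond B=47.0395.
  t=2,j=0: stock 55.5449 → up 71.6529 (V=88.9697), down 43.8805 (V=116.7422). Price 95.9859; hedge Δ=-1.0000, bond B=151.5308.
  t=2,j=1: stock 90.6999 → up 117.0029 (V=43.6198), down 71.6529 (V=88.9697). Price 60.8309; hedge Δ=-1.0000, bond B=151.5308.
  t=2,j=2: stock 148.1049 → up 191.0553 (V=8.3869), down 117.0029 (V=43.6198). Price 23.2019; hedge Δ=-0.4758, bond B=93.6677.
  t=1,j=0: stock 70.3100 → up 90.6999 (V=60.8309), down 55.5449 (V=95.9859). Price 72.6436; hedge Δ=-1.0000, bond B=142.9536.
  t=1,j=1: stock 114.8100 → up 148.1049 (V=23.2019), down 90.6999 (V=60.8309). Price 38.2181; hedge Δ=-0.6555, bond B=113.4761.
  t=0,j=0: stock 89.0000 → up 114.8100 (V=38.2181), down 70.3100 (V=72.6436). Price 50.9942; hedge Δ=-0.7736, bond B=119.8451.
Root portfolio cost Δ·89+B reproduces V0=50.9942.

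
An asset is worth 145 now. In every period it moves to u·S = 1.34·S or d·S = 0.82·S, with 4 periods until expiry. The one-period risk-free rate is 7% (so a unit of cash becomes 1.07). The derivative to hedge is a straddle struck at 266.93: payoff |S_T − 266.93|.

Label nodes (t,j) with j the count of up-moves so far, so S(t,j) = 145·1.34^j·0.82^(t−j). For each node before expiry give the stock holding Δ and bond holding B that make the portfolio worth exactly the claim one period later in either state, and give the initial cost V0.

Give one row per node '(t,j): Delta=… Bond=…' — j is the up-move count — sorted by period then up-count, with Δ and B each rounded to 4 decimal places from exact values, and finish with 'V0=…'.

No-arbitrage ⇒ martingale measure with p* = (R−d)/(u−d) = 0.4808.
Payoff layer (t=4): V(4,0)=201.3723, V(4,1)=159.7992, V(4,2)=91.8626, V(4,3)=19.1558, V(4,4)=200.5760
Node (3,0) S=79.9484: V=(p*·159.7992+(1−p*)·201.3723)/1.07=169.5189; Δ=(159.7992−201.3723)/(107.1308−65.5577)=-1.0000; B=V−Δ·S=249.4673
Node (3,1) S=130.6473: V=(p*·91.8626+(1−p*)·159.7992)/1.07=118.8200; Δ=(91.8626−159.7992)/(175.0674−107.1308)=-1.0000; B=V−Δ·S=249.4673
Node (3,2) S=213.4968: V=(p*·19.1558+(1−p*)·91.8626)/1.07=53.1845; Δ=(19.1558−91.8626)/(286.0858−175.0674)=-0.6549; B=V−Δ·S=193.0053
Node (3,3) S=348.8851: V=(p*·200.5760+(1−p*)·19.1558)/1.07=99.4178; Δ=(200.5760−19.1558)/(467.5060−286.0858)=1.0000; B=V−Δ·S=-249.4673
Node (2,0) S=97.4980: V=(p*·118.8200+(1−p*)·169.5189)/1.07=135.6490; Δ=(118.8200−169.5189)/(130.6473−79.9484)=-1.0000; B=V−Δ·S=233.1470
Node (2,1) S=159.3260: V=(p*·53.1845+(1−p*)·118.8200)/1.07=81.5556; Δ=(53.1845−118.8200)/(213.4968−130.6473)=-0.7922; B=V−Δ·S=207.7777
Node (2,2) S=260.3620: V=(p*·99.4178+(1−p*)·53.1845)/1.07=70.4785; Δ=(99.4178−53.1845)/(348.8851−213.4968)=0.3415; B=V−Δ·S=-18.4317
Node (1,0) S=118.9000: V=(p*·81.5556+(1−p*)·135.6490)/1.07=102.4697; Δ=(81.5556−135.6490)/(159.3260−97.4980)=-0.8749; B=V−Δ·S=206.4955
Node (1,1) S=194.3000: V=(p*·70.4785+(1−p*)·81.5556)/1.07=71.2430; Δ=(70.4785−81.5556)/(260.3620−159.3260)=-0.1096; B=V−Δ·S=92.5450
Node (0,0) S=145.0000: V=(p*·71.2430+(1−p*)·102.4697)/1.07=81.7354; Δ=(71.2430−102.4697)/(194.3000−118.9000)=-0.4141; B=V−Δ·S=141.7866
Check: Δ(0,0)·S0 + B(0,0) = 81.7354 = V0.

(0,0): Delta=-0.4141 Bond=141.7866
(1,0): Delta=-0.8749 Bond=206.4955
(1,1): Delta=-0.1096 Bond=92.5450
(2,0): Delta=-1.0000 Bond=233.1470
(2,1): Delta=-0.7922 Bond=207.7777
(2,2): Delta=0.3415 Bond=-18.4317
(3,0): Delta=-1.0000 Bond=249.4673
(3,1): Delta=-1.0000 Bond=249.4673
(3,2): Delta=-0.6549 Bond=193.0053
(3,3): Delta=1.0000 Bond=-249.4673
V0=81.7354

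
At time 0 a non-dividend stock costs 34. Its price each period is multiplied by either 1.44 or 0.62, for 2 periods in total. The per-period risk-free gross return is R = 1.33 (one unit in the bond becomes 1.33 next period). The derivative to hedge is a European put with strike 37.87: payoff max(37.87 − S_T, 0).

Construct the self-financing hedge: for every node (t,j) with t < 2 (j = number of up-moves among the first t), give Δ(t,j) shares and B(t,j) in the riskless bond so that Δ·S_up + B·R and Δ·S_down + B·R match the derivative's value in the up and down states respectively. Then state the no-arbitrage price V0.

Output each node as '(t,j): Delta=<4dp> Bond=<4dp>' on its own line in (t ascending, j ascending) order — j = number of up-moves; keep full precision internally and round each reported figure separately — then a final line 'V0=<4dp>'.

No-arbitrage ⇒ martingale measure with p* = (R−d)/(u−d) = 0.8659.
At expiry t=2: V(2,0)=24.8004, V(2,1)=7.5148, V(2,2)=0.0000
Node (1,0) S=21.0800: V=(p*·7.5148+(1−p*)·24.8004)/1.33=7.3937; Δ=(7.5148−24.8004)/(30.3552−13.0696)=-1.0000; B=V−Δ·S=28.4737
Node (1,1) S=48.9600: V=(p*·0.0000+(1−p*)·7.5148)/1.33=0.7580; Δ=(0.0000−7.5148)/(70.5024−30.3552)=-0.1872; B=V−Δ·S=9.9223
Node (0,0) S=34.0000: V=(p*·0.7580+(1−p*)·7.3937)/1.33=1.2392; Δ=(0.7580−7.3937)/(48.9600−21.0800)=-0.2380; B=V−Δ·S=9.3315
Check: Δ(0,0)·S0 + B(0,0) = 1.2392 = V0.

(0,0): Delta=-0.2380 Bond=9.3315
(1,0): Delta=-1.0000 Bond=28.4737
(1,1): Delta=-0.1872 Bond=9.9223
V0=1.2392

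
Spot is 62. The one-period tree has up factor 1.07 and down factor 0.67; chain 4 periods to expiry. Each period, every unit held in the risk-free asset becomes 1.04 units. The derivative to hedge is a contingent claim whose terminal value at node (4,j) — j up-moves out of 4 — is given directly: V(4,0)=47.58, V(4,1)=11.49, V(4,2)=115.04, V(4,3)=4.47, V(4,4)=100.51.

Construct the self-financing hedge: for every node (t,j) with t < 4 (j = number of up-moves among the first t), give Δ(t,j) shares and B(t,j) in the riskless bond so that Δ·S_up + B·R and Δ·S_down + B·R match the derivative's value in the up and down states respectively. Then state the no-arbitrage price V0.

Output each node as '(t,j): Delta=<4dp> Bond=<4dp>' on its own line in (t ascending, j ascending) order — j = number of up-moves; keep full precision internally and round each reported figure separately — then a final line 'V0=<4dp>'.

The replicating-portfolio and risk-neutral prices coincide; use p* = (1.04−0.67)/(1.07−0.67) = 0.9250 for the latter.
Terminal payoffs: V(4,0)=47.5800, V(4,1)=11.4900, V(4,2)=115.0400, V(4,3)=4.4700, V(4,4)=100.5100
Node (3,0) S=18.6473: V=(p*·11.4900+(1−p*)·47.5800)/1.04=13.6507; Δ=(11.4900−47.5800)/(19.9526−12.4937)=-4.8385; B=V−Δ·S=103.8757
Node (3,1) S=29.7800: V=(p*·115.0400+(1−p*)·11.4900)/1.04=103.1478; Δ=(115.0400−11.4900)/(31.8646−19.9526)=8.6929; B=V−Δ·S=-155.7272
Node (3,2) S=47.5591: V=(p*·4.4700+(1−p*)·115.0400)/1.04=12.2719; Δ=(4.4700−115.0400)/(50.8883−31.8646)=-5.8122; B=V−Δ·S=288.6969
Node (3,3) S=75.9527: V=(p*·100.5100+(1−p*)·4.4700)/1.04=89.7183; Δ=(100.5100−4.4700)/(81.2694−50.8883)=3.1612; B=V−Δ·S=-150.3817
Node (2,0) S=27.8318: V=(p*·103.1478+(1−p*)·13.6507)/1.04=92.7265; Δ=(103.1478−13.6507)/(29.7800−18.6473)=8.0391; B=V−Δ·S=-131.0163
Node (2,1) S=44.4478: V=(p*·12.2719+(1−p*)·103.1478)/1.04=18.3534; Δ=(12.2719−103.1478)/(47.5591−29.7800)=-5.1114; B=V−Δ·S=245.5433
Node (2,2) S=70.9838: V=(p*·89.7183+(1−p*)·12.2719)/1.04=80.6825; Δ=(89.7183−12.2719)/(75.9527−47.5591)=2.7276; B=V−Δ·S=-112.9335
Node (1,0) S=41.5400: V=(p*·18.3534+(1−p*)·92.7265)/1.04=23.0110; Δ=(18.3534−92.7265)/(44.4478−27.8318)=-4.4760; B=V−Δ·S=208.9436
Node (1,1) S=66.3400: V=(p*·80.6825+(1−p*)·18.3534)/1.04=73.0844; Δ=(80.6825−18.3534)/(70.9838−44.4478)=2.3488; B=V−Δ·S=-82.7382
Node (0,0) S=62.0000: V=(p*·73.0844+(1−p*)·23.0110)/1.04=66.6624; Δ=(73.0844−23.0110)/(66.3400−41.5400)=2.0191; B=V−Δ·S=-58.5212
Self-financing check: at every node Δ·S+B equals the discounted successor values.

(0,0): Delta=2.0191 Bond=-58.5212
(1,0): Delta=-4.4760 Bond=208.9436
(1,1): Delta=2.3488 Bond=-82.7382
(2,0): Delta=8.0391 Bond=-131.0163
(2,1): Delta=-5.1114 Bond=245.5433
(2,2): Delta=2.7276 Bond=-112.9335
(3,0): Delta=-4.8385 Bond=103.8757
(3,1): Delta=8.6929 Bond=-155.7272
(3,2): Delta=-5.8122 Bond=288.6969
(3,3): Delta=3.1612 Bond=-150.3817
V0=66.6624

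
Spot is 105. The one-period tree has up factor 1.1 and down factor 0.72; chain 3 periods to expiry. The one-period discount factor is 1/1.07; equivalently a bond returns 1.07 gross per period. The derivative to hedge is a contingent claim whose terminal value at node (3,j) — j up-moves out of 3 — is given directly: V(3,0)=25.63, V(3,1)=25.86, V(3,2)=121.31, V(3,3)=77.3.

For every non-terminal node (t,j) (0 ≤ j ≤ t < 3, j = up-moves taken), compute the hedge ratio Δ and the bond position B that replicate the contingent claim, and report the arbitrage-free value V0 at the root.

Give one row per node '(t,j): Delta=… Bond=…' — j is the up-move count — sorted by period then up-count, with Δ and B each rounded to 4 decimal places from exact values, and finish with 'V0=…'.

(0,0): Delta=-0.5134 Bond=123.4806
(1,0): Delta=2.8606 Bond=-122.9517
(1,1): Delta=-0.7027 Bond=153.9879
(2,0): Delta=0.0111 Bond=23.5460
(2,1): Delta=3.0205 Bond=-144.8529
(2,2): Delta=-0.9116 Bond=191.3060
V0=69.5741

No-arbitrage ⇒ martingale measure with p* = (R−d)/(u−d) = 0.9211.
Terminal values V(3,·): V(3,0)=25.6300, V(3,1)=25.8600, V(3,2)=121.3100, V(3,3)=77.3000
Node (2,0) S=54.4320: V=(p*·25.8600+(1−p*)·25.6300)/1.07=24.1513; Δ=(25.8600−25.6300)/(59.8752−39.1910)=0.0111; B=V−Δ·S=23.5460
Node (2,1) S=83.1600: V=(p*·121.3100+(1−p*)·25.8600)/1.07=106.3313; Δ=(121.3100−25.8600)/(91.4760−59.8752)=3.0205; B=V−Δ·S=-144.8529
Node (2,2) S=127.0500: V=(p*·77.3000+(1−p*)·121.3100)/1.07=75.4902; Δ=(77.3000−121.3100)/(139.7550−91.4760)=-0.9116; B=V−Δ·S=191.3060
Node (1,0) S=75.6000: V=(p*·106.3313+(1−p*)·24.1513)/1.07=93.3116; Δ=(106.3313−24.1513)/(83.1600−54.4320)=2.8606; B=V−Δ·S=-122.9517
Node (1,1) S=115.5000: V=(p*·75.4902+(1−p*)·106.3313)/1.07=72.8271; Δ=(75.4902−106.3313)/(127.0500−83.1600)=-0.7027; B=V−Δ·S=153.9879
Node (0,0) S=105.0000: V=(p*·72.8271+(1−p*)·93.3116)/1.07=69.5741; Δ=(72.8271−93.3116)/(115.5000−75.6000)=-0.5134; B=V−Δ·S=123.4806
Root portfolio cost Δ·105+B reproduces V0=69.5741.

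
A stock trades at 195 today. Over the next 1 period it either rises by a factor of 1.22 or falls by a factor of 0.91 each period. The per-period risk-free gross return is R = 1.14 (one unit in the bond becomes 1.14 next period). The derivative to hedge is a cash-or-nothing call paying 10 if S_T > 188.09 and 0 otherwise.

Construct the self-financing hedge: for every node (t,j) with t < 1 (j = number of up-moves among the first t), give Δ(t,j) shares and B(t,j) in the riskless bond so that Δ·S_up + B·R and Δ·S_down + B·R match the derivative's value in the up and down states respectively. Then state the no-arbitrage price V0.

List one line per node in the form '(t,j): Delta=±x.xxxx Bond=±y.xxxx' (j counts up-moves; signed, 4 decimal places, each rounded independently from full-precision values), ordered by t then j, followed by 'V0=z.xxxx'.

No-arbitrage ⇒ martingale measure with p* = (R−d)/(u−d) = 0.7419.
Terminal values V(1,·): V(1,0)=0.0000, V(1,1)=10.0000
  t=0,j=0: stock 195.0000 → up 237.9000 (V=10.0000), down 177.4500 (V=0.0000). Price 6.5082; hedge Δ=0.1654, bond B=-25.7499.
The time-0 hedge costs 6.5082, which is the no-arbitrage price.

(0,0): Delta=0.1654 Bond=-25.7499
V0=6.5082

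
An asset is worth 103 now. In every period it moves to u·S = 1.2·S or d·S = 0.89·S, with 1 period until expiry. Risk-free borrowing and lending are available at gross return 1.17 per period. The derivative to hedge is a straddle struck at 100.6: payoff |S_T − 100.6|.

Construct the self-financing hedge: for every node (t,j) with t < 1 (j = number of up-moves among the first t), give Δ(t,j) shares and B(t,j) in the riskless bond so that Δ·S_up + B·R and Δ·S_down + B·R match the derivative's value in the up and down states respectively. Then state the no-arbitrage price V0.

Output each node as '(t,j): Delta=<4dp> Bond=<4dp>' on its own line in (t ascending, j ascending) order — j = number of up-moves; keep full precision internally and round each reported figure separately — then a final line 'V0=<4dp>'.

(0,0): Delta=0.4407 Bond=-26.8927
V0=18.4943

The replicating-portfolio and risk-neutral prices coincide; use p* = (1.17−0.89)/(1.2−0.89) = 0.9032 for the latter.
Payoff layer (t=1): V(1,0)=8.9300, V(1,1)=23.0000
Node (0,0) S=103.0000: V=(p*·23.0000+(1−p*)·8.9300)/1.17=18.4943; Δ=(23.0000−8.9300)/(123.6000−91.6700)=0.4407; B=V−Δ·S=-26.8927
The time-0 hedge costs 18.4943, which is the no-arbitrage price.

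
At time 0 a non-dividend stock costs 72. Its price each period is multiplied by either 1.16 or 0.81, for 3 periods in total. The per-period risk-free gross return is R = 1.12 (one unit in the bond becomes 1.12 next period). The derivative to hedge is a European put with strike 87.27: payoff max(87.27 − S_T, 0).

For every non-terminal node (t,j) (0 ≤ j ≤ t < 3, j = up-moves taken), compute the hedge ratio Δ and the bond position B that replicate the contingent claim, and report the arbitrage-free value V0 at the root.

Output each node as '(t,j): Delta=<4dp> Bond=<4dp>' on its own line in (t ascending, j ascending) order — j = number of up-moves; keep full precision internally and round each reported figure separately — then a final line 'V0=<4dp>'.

Since d<R<u, set p* = (R−d)/(u−d) = 0.8857; price each node as the discounted p*-expectation of its children.
Terminal values V(3,·): V(3,0)=49.0062, V(3,1)=32.4725, V(3,2)=8.7946, V(3,3)=0.0000
(2,0): S=47.2392. Δ = (V_up−V_dn)/(S_up−S_dn) = (32.4725−49.0062)/(54.7975−38.2638) = -1.0000. V = [p*·32.4725 + (1−p*)·49.0062]/1.12 = 30.6804. B = V − Δ·S = 77.9196.
(2,1): S=67.6512. Δ = (V_up−V_dn)/(S_up−S_dn) = (8.7946−32.4725)/(78.4754−54.7975) = -1.0000. V = [p*·8.7946 + (1−p*)·32.4725]/1.12 = 10.2684. B = V − Δ·S = 77.9196.
(2,2): S=96.8832. Δ = (V_up−V_dn)/(S_up−S_dn) = (0.0000−8.7946)/(112.3845−78.4754) = -0.2594. V = [p*·0.0000 + (1−p*)·8.7946]/1.12 = 0.8974. B = V − Δ·S = 26.0249.
(1,0): S=58.3200. Δ = (V_up−V_dn)/(S_up−S_dn) = (10.2684−30.6804)/(67.6512−47.2392) = -1.0000. V = [p*·10.2684 + (1−p*)·30.6804]/1.12 = 11.2511. B = V − Δ·S = 69.5711.
(1,1): S=83.5200. Δ = (V_up−V_dn)/(S_up−S_dn) = (0.8974−10.2684)/(96.8832−67.6512) = -0.3206. V = [p*·0.8974 + (1−p*)·10.2684]/1.12 = 1.7575. B = V − Δ·S = 28.5319.
(0,0): S=72.0000. Δ = (V_up−V_dn)/(S_up−S_dn) = (1.7575−11.2511)/(83.5200−58.3200) = -0.3767. V = [p*·1.7575 + (1−p*)·11.2511]/1.12 = 2.5379. B = V − Δ·S = 29.6626.
The time-0 hedge costs 2.5379, which is the no-arbitrage price.

(0,0): Delta=-0.3767 Bond=29.6626
(1,0): Delta=-1.0000 Bond=69.5711
(1,1): Delta=-0.3206 Bond=28.5319
(2,0): Delta=-1.0000 Bond=77.9196
(2,1): Delta=-1.0000 Bond=77.9196
(2,2): Delta=-0.2594 Bond=26.0249
V0=2.5379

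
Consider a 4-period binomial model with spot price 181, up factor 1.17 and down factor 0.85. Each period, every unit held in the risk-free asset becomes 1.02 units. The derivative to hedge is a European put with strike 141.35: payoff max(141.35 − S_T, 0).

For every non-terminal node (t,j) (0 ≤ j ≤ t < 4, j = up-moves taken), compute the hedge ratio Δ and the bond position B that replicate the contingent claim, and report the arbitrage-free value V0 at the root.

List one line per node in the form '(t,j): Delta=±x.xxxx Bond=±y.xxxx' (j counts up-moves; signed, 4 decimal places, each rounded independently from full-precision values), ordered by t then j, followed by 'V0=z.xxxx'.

No-arbitrage ⇒ martingale measure with p* = (R−d)/(u−d) = 0.5313.
Terminal payoffs: V(4,0)=46.8669, V(4,1)=11.2967, V(4,2)=0.0000, V(4,3)=0.0000, V(4,4)=0.0000
(3,0): S=111.1566. Δ = (V_up−V_dn)/(S_up−S_dn) = (11.2967−46.8669)/(130.0533−94.4831) = -1.0000. V = [p*·11.2967 + (1−p*)·46.8669]/1.02 = 27.4218. B = V − Δ·S = 138.5784.
(3,1): S=153.0038. Δ = (V_up−V_dn)/(S_up−S_dn) = (0.0000−11.2967)/(179.0145−130.0533) = -0.2307. V = [p*·0.0000 + (1−p*)·11.2967]/1.02 = 5.1915. B = V − Δ·S = 40.4939.
(3,2): S=210.6053. Δ = (V_up−V_dn)/(S_up−S_dn) = (0.0000−0.0000)/(246.4082−179.0145) = 0.0000. V = [p*·0.0000 + (1−p*)·0.0000]/1.02 = 0.0000. B = V − Δ·S = 0.0000.
(3,3): S=289.8920. Δ = (V_up−V_dn)/(S_up−S_dn) = (0.0000−0.0000)/(339.1736−246.4082) = 0.0000. V = [p*·0.0000 + (1−p*)·0.0000]/1.02 = 0.0000. B = V − Δ·S = 0.0000.
(2,0): S=130.7725. Δ = (V_up−V_dn)/(S_up−S_dn) = (5.1915−27.4218)/(153.0038−111.1566) = -0.5312. V = [p*·5.1915 + (1−p*)·27.4218]/1.02 = 15.3059. B = V − Δ·S = 84.7755.
(2,1): S=180.0045. Δ = (V_up−V_dn)/(S_up−S_dn) = (0.0000−5.1915)/(210.6053−153.0038) = -0.0901. V = [p*·0.0000 + (1−p*)·5.1915]/1.02 = 2.3858. B = V − Δ·S = 18.6093.
(2,2): S=247.7709. Δ = (V_up−V_dn)/(S_up−S_dn) = (0.0000−0.0000)/(289.8920−210.6053) = 0.0000. V = [p*·0.0000 + (1−p*)·0.0000]/1.02 = 0.0000. B = V − Δ·S = 0.0000.
(1,0): S=153.8500. Δ = (V_up−V_dn)/(S_up−S_dn) = (2.3858−15.3059)/(180.0045−130.7725) = -0.2624. V = [p*·2.3858 + (1−p*)·15.3059]/1.02 = 8.2765. B = V − Δ·S = 48.6517.
(1,1): S=211.7700. Δ = (V_up−V_dn)/(S_up−S_dn) = (0.0000−2.3858)/(247.7709−180.0045) = -0.0352. V = [p*·0.0000 + (1−p*)·2.3858]/1.02 = 1.0964. B = V − Δ·S = 8.5521.
(0,0): S=181.0000. Δ = (V_up−V_dn)/(S_up−S_dn) = (1.0964−8.2765)/(211.7700−153.8500) = -0.1240. V = [p*·1.0964 + (1−p*)·8.2765]/1.02 = 4.3746. B = V − Δ·S = 26.8125.
The time-0 hedge costs 4.3746, which is the no-arbitrage price.

(0,0): Delta=-0.1240 Bond=26.8125
(1,0): Delta=-0.2624 Bond=48.6517
(1,1): Delta=-0.0352 Bond=8.5521
(2,0): Delta=-0.5312 Bond=84.7755
(2,1): Delta=-0.0901 Bond=18.6093
(2,2): Delta=0.0000 Bond=0.0000
(3,0): Delta=-1.0000 Bond=138.5784
(3,1): Delta=-0.2307 Bond=40.4939
(3,2): Delta=0.0000 Bond=0.0000
(3,3): Delta=0.0000 Bond=0.0000
V0=4.3746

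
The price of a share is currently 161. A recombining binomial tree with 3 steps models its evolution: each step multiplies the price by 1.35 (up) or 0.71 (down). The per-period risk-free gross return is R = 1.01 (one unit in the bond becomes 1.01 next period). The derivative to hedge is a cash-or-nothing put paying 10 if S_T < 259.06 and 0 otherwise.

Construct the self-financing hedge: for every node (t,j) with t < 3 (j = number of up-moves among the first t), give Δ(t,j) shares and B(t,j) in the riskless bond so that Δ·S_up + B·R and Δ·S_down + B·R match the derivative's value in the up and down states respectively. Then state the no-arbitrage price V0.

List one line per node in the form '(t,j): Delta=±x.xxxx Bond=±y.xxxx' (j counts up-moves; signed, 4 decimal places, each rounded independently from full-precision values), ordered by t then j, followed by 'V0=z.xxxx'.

(0,0): Delta=-0.0209 Bond=12.0718
(1,0): Delta=0.0000 Bond=9.8030
(1,1): Delta=-0.0334 Bond=14.9007
(2,0): Delta=0.0000 Bond=9.9010
(2,1): Delta=0.0000 Bond=9.9010
(2,2): Delta=-0.0533 Bond=20.8849
V0=8.7062

Risk-neutral probability p* = (R−d)/(u−d) = (1.01−0.71)/(1.35−0.71) = 0.4688.
Payoff layer (t=3): V(3,0)=10.0000, V(3,1)=10.0000, V(3,2)=10.0000, V(3,3)=0.0000
  t=2,j=0: stock 81.1601 → up 109.5661 (V=10.0000), down 57.6237 (V=10.0000). Price 9.9010; hedge Δ=0.0000, bond B=9.9010.
  t=2,j=1: stock 154.3185 → up 208.3300 (V=10.0000), down 109.5661 (V=10.0000). Price 9.9010; hedge Δ=0.0000, bond B=9.9010.
  t=2,j=2: stock 293.4225 → up 396.1204 (V=0.0000), down 208.3300 (V=10.0000). Price 5.2599; hedge Δ=-0.0533, bond B=20.8849.
  t=1,j=0: stock 114.3100 → up 154.3185 (V=9.9010), down 81.1601 (V=9.9010). Price 9.8030; hedge Δ=0.0000, bond B=9.8030.
  t=1,j=1: stock 217.3500 → up 293.4225 (V=5.2599), down 154.3185 (V=9.9010). Price 7.6490; hedge Δ=-0.0334, bond B=14.9007.
  t=0,j=0: stock 161.0000 → up 217.3500 (V=7.6490), down 114.3100 (V=9.8030). Price 8.7062; hedge Δ=-0.0209, bond B=12.0718.
Check: Δ(0,0)·S0 + B(0,0) = 8.7062 = V0.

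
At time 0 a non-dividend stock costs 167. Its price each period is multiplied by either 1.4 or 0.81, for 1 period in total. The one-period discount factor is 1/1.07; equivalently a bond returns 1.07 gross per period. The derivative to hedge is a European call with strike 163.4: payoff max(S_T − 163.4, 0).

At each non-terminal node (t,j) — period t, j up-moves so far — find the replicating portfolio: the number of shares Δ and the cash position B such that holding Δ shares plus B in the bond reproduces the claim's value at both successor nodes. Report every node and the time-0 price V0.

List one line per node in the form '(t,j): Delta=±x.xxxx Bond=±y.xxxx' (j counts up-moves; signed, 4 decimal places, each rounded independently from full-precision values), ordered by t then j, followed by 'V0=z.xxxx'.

(0,0): Delta=0.7145 Bond=-90.3279
V0=28.9941

Since d<R<u, set p* = (R−d)/(u−d) = 0.4407; price each node as the discounted p*-expectation of its children.
At expiry t=1: V(1,0)=0.0000, V(1,1)=70.4000
(0,0): S=167.0000. Δ = (V_up−V_dn)/(S_up−S_dn) = (70.4000−0.0000)/(233.8000−135.2700) = 0.7145. V = [p*·70.4000 + (1−p*)·0.0000]/1.07 = 28.9941. B = V − Δ·S = -90.3279.
Check: Δ(0,0)·S0 + B(0,0) = 28.9941 = V0.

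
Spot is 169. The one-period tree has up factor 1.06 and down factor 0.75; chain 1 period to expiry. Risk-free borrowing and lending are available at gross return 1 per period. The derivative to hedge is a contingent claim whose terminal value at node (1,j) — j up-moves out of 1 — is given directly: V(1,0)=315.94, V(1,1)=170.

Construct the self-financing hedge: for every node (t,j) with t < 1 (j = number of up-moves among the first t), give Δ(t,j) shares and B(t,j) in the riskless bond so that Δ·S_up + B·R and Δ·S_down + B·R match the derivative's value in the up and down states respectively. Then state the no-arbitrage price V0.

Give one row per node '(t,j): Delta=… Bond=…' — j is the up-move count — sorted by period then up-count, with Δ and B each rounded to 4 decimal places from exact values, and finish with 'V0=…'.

(0,0): Delta=-2.7856 Bond=669.0206
V0=198.2465

Under the risk-neutral measure, an up-move has probability p* = (R−d)/(u−d) = 0.8065 and values discount at R = 1.
At expiry t=1: V(1,0)=315.9400, V(1,1)=170.0000
(0,0): S=169.0000. Δ = (V_up−V_dn)/(S_up−S_dn) = (170.0000−315.9400)/(179.1400−126.7500) = -2.7856. V = [p*·170.0000 + (1−p*)·315.9400]/1 = 198.2465. B = V − Δ·S = 669.0206.
Each (Δ,B) replicates both successor values, so the strategy is self-financing and V0 is arbitrage-free.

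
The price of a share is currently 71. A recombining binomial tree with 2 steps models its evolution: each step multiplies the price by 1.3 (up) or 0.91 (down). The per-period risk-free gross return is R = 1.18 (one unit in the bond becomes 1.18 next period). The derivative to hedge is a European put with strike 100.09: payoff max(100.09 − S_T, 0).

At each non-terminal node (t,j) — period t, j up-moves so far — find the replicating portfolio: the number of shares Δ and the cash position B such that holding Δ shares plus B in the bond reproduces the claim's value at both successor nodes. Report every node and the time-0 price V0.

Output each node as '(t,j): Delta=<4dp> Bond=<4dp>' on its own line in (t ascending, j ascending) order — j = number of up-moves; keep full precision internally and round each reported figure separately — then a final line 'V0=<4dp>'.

The replicating-portfolio and risk-neutral prices coincide; use p* = (1.18−0.91)/(1.3−0.91) = 0.6923 for the latter.
Terminal payoffs: V(2,0)=41.2949, V(2,1)=16.0970, V(2,2)=0.0000
Node (1,0) S=64.6100: V=(p*·16.0970+(1−p*)·41.2949)/1.18=20.2120; Δ=(16.0970−41.2949)/(83.9930−58.7951)=-1.0000; B=V−Δ·S=84.8220
Node (1,1) S=92.3000: V=(p*·0.0000+(1−p*)·16.0970)/1.18=4.1974; Δ=(0.0000−16.0970)/(119.9900−83.9930)=-0.4472; B=V−Δ·S=45.4718
Node (0,0) S=71.0000: V=(p*·4.1974+(1−p*)·20.2120)/1.18=7.7330; Δ=(4.1974−20.2120)/(92.3000−64.6100)=-0.5784; B=V−Δ·S=48.7962
Each (Δ,B) replicates both successor values, so the strategy is self-financing and V0 is arbitrage-free.

(0,0): Delta=-0.5784 Bond=48.7962
(1,0): Delta=-1.0000 Bond=84.8220
(1,1): Delta=-0.4472 Bond=45.4718
V0=7.7330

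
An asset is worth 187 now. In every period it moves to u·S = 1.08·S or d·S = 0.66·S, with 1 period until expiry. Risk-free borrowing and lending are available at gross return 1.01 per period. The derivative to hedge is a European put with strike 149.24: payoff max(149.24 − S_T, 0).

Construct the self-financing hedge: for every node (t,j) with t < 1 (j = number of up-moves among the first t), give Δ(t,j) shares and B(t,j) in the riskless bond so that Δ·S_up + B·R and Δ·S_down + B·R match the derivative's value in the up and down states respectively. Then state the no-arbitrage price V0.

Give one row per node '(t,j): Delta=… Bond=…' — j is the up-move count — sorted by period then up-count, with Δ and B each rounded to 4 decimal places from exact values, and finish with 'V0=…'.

Since d<R<u, set p* = (R−d)/(u−d) = 0.8333; price each node as the discounted p*-expectation of its children.
At expiry t=1: V(1,0)=25.8200, V(1,1)=0.0000
  t=0,j=0: stock 187.0000 → up 201.9600 (V=0.0000), down 123.4200 (V=25.8200). Price 4.2607; hedge Δ=-0.3287, bond B=65.7369.
Check: Δ(0,0)·S0 + B(0,0) = 4.2607 = V0.

(0,0): Delta=-0.3287 Bond=65.7369
V0=4.2607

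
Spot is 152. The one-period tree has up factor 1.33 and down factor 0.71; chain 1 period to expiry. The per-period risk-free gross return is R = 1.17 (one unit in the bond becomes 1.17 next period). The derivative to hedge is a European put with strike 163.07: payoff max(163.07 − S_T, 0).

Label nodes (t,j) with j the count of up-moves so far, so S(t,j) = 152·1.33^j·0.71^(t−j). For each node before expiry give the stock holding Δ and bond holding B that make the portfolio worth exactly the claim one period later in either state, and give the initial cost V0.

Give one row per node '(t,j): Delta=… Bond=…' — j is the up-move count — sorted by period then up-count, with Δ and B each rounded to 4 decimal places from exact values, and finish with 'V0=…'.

(0,0): Delta=-0.5852 Bond=101.1159
V0=12.1643

No-arbitrage ⇒ martingale measure with p* = (R−d)/(u−d) = 0.7419.
Payoff layer (t=1): V(1,0)=55.1500, V(1,1)=0.0000
  t=0,j=0: stock 152.0000 → up 202.1600 (V=0.0000), down 107.9200 (V=55.1500). Price 12.1643; hedge Δ=-0.5852, bond B=101.1159.
Self-financing check: at every node Δ·S+B equals the discounted successor values.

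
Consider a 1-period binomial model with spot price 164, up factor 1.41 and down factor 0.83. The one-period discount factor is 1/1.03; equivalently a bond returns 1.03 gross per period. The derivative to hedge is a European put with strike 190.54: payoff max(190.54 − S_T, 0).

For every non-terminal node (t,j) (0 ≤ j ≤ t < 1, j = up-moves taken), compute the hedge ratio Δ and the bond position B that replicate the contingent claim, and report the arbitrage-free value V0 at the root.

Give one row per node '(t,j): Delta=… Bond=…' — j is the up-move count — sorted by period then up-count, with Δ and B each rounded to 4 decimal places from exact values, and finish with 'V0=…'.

(0,0): Delta=-0.5721 Bond=128.4436
V0=34.6160

No-arbitrage ⇒ martingale measure with p* = (R−d)/(u−d) = 0.3448.
Terminal values V(1,·): V(1,0)=54.4200, V(1,1)=0.0000
Node (0,0) S=164.0000: V=(p*·0.0000+(1−p*)·54.4200)/1.03=34.6160; Δ=(0.0000−54.4200)/(231.2400−136.1200)=-0.5721; B=V−Δ·S=128.4436
Root portfolio cost Δ·164+B reproduces V0=34.6160.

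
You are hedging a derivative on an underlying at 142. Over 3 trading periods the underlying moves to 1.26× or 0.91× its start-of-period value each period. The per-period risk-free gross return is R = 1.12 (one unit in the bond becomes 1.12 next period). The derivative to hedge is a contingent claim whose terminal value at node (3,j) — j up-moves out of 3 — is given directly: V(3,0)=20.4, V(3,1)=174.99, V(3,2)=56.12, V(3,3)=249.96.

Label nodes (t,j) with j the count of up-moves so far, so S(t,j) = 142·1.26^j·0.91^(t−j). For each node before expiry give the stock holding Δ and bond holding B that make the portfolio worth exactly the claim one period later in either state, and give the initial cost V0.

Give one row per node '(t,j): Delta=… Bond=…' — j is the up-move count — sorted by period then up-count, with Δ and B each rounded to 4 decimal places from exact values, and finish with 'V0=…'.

The replicating-portfolio and risk-neutral prices coincide; use p* = (1.12−0.91)/(1.26−0.91) = 0.6000 for the latter.
Terminal values V(3,·): V(3,0)=20.4000, V(3,1)=174.9900, V(3,2)=56.1200, V(3,3)=249.9600
  t=2,j=0: stock 117.5902 → up 148.1637 (V=174.9900), down 107.0071 (V=20.4000). Price 101.0304; hedge Δ=3.7561, bond B=-340.6554.
  t=2,j=1: stock 162.8172 → up 205.1497 (V=56.1200), down 148.1637 (V=174.9900). Price 92.5607; hedge Δ=-2.0860, bond B=432.1893.
  t=2,j=2: stock 225.4392 → up 284.0534 (V=249.9600), down 205.1497 (V=56.1200). Price 153.9500; hedge Δ=2.4567, bond B=-399.8786.
  t=1,j=0: stock 129.2200 → up 162.8172 (V=92.5607), down 117.5902 (V=101.0304). Price 85.6684; hedge Δ=-0.1873, bond B=109.8673.
  t=1,j=1: stock 178.9200 → up 225.4392 (V=153.9500), down 162.8172 (V=92.5607). Price 115.5306; hedge Δ=0.9803, bond B=-59.8673.
  t=0,j=0: stock 142.0000 → up 178.9200 (V=115.5306), down 129.2200 (V=85.6684). Price 92.4872; hedge Δ=0.6008, bond B=7.1665.
Root portfolio cost Δ·142+B reproduces V0=92.4872.

(0,0): Delta=0.6008 Bond=7.1665
(1,0): Delta=-0.1873 Bond=109.8673
(1,1): Delta=0.9803 Bond=-59.8673
(2,0): Delta=3.7561 Bond=-340.6554
(2,1): Delta=-2.0860 Bond=432.1893
(2,2): Delta=2.4567 Bond=-399.8786
V0=92.4872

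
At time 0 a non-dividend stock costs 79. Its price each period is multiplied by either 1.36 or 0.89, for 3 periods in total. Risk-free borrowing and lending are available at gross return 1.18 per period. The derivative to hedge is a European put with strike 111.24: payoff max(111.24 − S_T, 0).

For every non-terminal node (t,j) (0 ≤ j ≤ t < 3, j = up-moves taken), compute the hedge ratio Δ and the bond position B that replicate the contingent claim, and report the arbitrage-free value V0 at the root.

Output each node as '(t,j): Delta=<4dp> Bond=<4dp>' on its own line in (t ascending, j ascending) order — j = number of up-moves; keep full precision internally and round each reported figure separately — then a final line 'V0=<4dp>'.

No-arbitrage ⇒ martingale measure with p* = (R−d)/(u−d) = 0.6170.
Terminal payoffs: V(3,0)=55.5474, V(3,1)=26.1368, V(3,2)=0.0000, V(3,3)=0.0000
(2,0): S=62.5759. Δ = (V_up−V_dn)/(S_up−S_dn) = (26.1368−55.5474)/(85.1032−55.6926) = -1.0000. V = [p*·26.1368 + (1−p*)·55.5474]/1.18 = 31.6953. B = V − Δ·S = 94.2712.
(2,1): S=95.6216. Δ = (V_up−V_dn)/(S_up−S_dn) = (0.0000−26.1368)/(130.0454−85.1032) = -0.5816. V = [p*·0.0000 + (1−p*)·26.1368]/1.18 = 8.4829. B = V − Δ·S = 64.0931.
(2,2): S=146.1184. Δ = (V_up−V_dn)/(S_up−S_dn) = (0.0000−0.0000)/(198.7210−130.0454) = 0.0000. V = [p*·0.0000 + (1−p*)·0.0000]/1.18 = 0.0000. B = V − Δ·S = 0.0000.
(1,0): S=70.3100. Δ = (V_up−V_dn)/(S_up−S_dn) = (8.4829−31.6953)/(95.6216−62.5759) = -0.7024. V = [p*·8.4829 + (1−p*)·31.6953]/1.18 = 14.7227. B = V − Δ·S = 64.1107.
(1,1): S=107.4400. Δ = (V_up−V_dn)/(S_up−S_dn) = (0.0000−8.4829)/(146.1184−95.6216) = -0.1680. V = [p*·0.0000 + (1−p*)·8.4829]/1.18 = 2.7532. B = V − Δ·S = 20.8019.
(0,0): S=79.0000. Δ = (V_up−V_dn)/(S_up−S_dn) = (2.7532−14.7227)/(107.4400−70.3100) = -0.3224. V = [p*·2.7532 + (1−p*)·14.7227]/1.18 = 6.2180. B = V − Δ·S = 31.6850.
Check: Δ(0,0)·S0 + B(0,0) = 6.2180 = V0.

(0,0): Delta=-0.3224 Bond=31.6850
(1,0): Delta=-0.7024 Bond=64.1107
(1,1): Delta=-0.1680 Bond=20.8019
(2,0): Delta=-1.0000 Bond=94.2712
(2,1): Delta=-0.5816 Bond=64.0931
(2,2): Delta=0.0000 Bond=0.0000
V0=6.2180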